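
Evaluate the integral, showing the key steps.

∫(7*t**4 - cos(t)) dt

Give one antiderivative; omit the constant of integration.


Step 1. Rewrite: now ∫(7*t**4) dt + ∫(-cos(t)) dt.
Step 2. Evaluate the standard form: now -sin(t) + ∫(7*t**4) dt.
Step 3. Evaluate the standard form: now 7*t**5/5 - sin(t).
Answer: 7*t**5/5 - sin(t).


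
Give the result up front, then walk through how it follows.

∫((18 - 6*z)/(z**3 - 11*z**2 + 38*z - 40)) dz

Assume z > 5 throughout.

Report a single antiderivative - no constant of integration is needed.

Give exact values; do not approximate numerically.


The answer is -4*log(z - 5) + 3*log(z - 4) + log(z - 2).
Step 1. Decompose ∫((18 - 6*z)/(z**3 - 11*z**2 + 38*z - 40)) dz by partial fractions, (18 - 6*z)/(z**3 - 11*z**2 + 38*z - 40) = 1/(z - 2) + 3/(z - 4) - 4/(z - 5): now ∫(-4/(z - 5)) dz + ∫(3/(z - 4)) dz + ∫(1/(z - 2)) dz.
Step 2. Evaluate the standard form [assuming z > 5]: now -4*log(z - 5) + ∫(3/(z - 4)) dz + ∫(1/(z - 2)) dz.
Step 3. Evaluate the standard form [assuming z > 2]: now -4*log(z - 5) + log(z - 2) + ∫(3/(z - 4)) dz.
Step 4. Evaluate the standard form [assuming z > 4]: now -4*log(z - 5) + 3*log(z - 4) + log(z - 2).
Answer: -4*log(z - 5) + 3*log(z - 4) + log(z - 2).


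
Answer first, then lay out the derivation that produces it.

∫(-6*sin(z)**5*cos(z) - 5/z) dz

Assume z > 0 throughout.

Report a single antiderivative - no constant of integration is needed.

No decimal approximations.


The answer is -5*log(z) - sin(z)**6.
Step 1. Rewrite: now ∫(-5/z) dz + ∫(-6*sin(z)**5*cos(z)) dz.
Step 2. Evaluate the standard form [assuming z > 0]: now -5*log(z) + ∫(-6*sin(z)**5*cos(z)) dz.
Step 3. Substitute u = sin(z), turning ∫(-6*sin(z)**5*cos(z)) dz into ∫(-6*u**5) du: now -5*log(z) + ∫(-6*u**5) du.
Step 4. Evaluate the standard form: now -u**6 - 5*log(z).
Step 5. Substitute back u = sin(z): now -5*log(z) - sin(z)**6.
Answer: -5*log(z) - sin(z)**6.


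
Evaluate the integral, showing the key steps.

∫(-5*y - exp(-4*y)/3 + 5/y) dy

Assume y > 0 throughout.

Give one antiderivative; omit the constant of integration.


Step 1. Rewrite: now ∫(5/y) dy + ∫(-5*y) dy + ∫(-exp(-4*y)/3) dy.
Step 2. Evaluate the standard form: now -5*y**2/2 + ∫(5/y) dy + ∫(-exp(-4*y)/3) dy.
Step 3. Evaluate the standard form [assuming y > 0]: now -5*y**2/2 + 5*log(y) + ∫(-exp(-4*y)/3) dy.
Step 4. Evaluate the standard form: now -5*y**2/2 + 5*log(y) + exp(-4*y)/12.
Answer: -5*y**2/2 + 5*log(y) + exp(-4*y)/12.


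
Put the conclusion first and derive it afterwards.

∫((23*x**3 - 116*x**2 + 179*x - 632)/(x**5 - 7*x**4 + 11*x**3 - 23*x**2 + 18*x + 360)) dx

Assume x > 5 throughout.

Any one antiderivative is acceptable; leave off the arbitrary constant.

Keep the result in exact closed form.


The answer is log(x - 5) + 2*log(x - 4) - 3*log(x + 2) + 4*atan(x/3)/3.
Step 1. Decompose ∫((23*x**3 - 116*x**2 + 179*x - 632)/(x**5 - 7*x**4 + 11*x**3 - 23*x**2 + 18*x + 360)) dx by partial fractions, (23*x**3 - 116*x**2 + 179*x - 632)/(x**5 - 7*x**4 + 11*x**3 - 23*x**2 + 18*x + 360) = 4/(x**2 + 9) - 3/(x + 2) + 2/(x - 4) + 1/(x - 5): now ∫(1/(x - 5)) dx + ∫(2/(x - 4)) dx + ∫(-3/(x + 2)) dx + ∫(4/(x**2 + 9)) dx.
Step 2. Evaluate the standard form [assuming x > 5]: now log(x - 5) + ∫(2/(x - 4)) dx + ∫(-3/(x + 2)) dx + ∫(4/(x**2 + 9)) dx.
Step 3. Evaluate the standard form [assuming x > 4]: now log(x - 5) + 2*log(x - 4) + ∫(-3/(x + 2)) dx + ∫(4/(x**2 + 9)) dx.
Step 4. Evaluate the standard form [assuming x > -2]: now log(x - 5) + 2*log(x - 4) - 3*log(x + 2) + ∫(4/(x**2 + 9)) dx.
Step 5. Evaluate the standard form: now log(x - 5) + 2*log(x - 4) - 3*log(x + 2) + 4*atan(x/3)/3.
Answer: log(x - 5) + 2*log(x - 4) - 3*log(x + 2) + 4*atan(x/3)/3.


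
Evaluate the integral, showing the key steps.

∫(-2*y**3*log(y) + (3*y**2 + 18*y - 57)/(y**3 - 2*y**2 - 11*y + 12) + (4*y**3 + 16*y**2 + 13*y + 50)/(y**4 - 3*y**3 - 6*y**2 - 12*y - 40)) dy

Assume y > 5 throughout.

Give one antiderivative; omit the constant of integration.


Step 1. Rewrite: now ∫(-2*y**3*log(y)) dy + ∫((3*y**2 + 18*y - 57)/(y**3 - 2*y**2 - 11*y + 12)) dy + ∫((4*y**3 + 16*y**2 + 13*y + 50)/(y**4 - 3*y**3 - 6*y**2 - 12*y - 40)) dy.
Step 2. Integrate ∫(-2*y**3*log(y)) dy by parts with u = log(y), dv = (-2*y**3) dy, so v = -y**4/2 [assuming y > 0]: now -y**4*log(y)/2 + ∫(y**3/2) dy + ∫((3*y**2 + 18*y - 57)/(y**3 - 2*y**2 - 11*y + 12)) dy + ∫((4*y**3 + 16*y**2 + 13*y + 50)/(y**4 - 3*y**3 - 6*y**2 - 12*y - 40)) dy.
Step 3. Evaluate the standard form: now -y**4*log(y)/2 + y**4/8 + ∫((3*y**2 + 18*y - 57)/(y**3 - 2*y**2 - 11*y + 12)) dy + ∫((4*y**3 + 16*y**2 + 13*y + 50)/(y**4 - 3*y**3 - 6*y**2 - 12*y - 40)) dy.
Step 4. Decompose ∫((4*y**3 + 16*y**2 + 13*y + 50)/(y**4 - 3*y**3 - 6*y**2 - 12*y - 40)) dy by partial fractions, (4*y**3 + 16*y**2 + 13*y + 50)/(y**4 - 3*y**3 - 6*y**2 - 12*y - 40) = 1/(y**2 + 4) - 1/(y + 2) + 5/(y - 5): now -y**4*log(y)/2 + y**4/8 + ∫((3*y**2 + 18*y - 57)/(y**3 - 2*y**2 - 11*y + 12)) dy + ∫(5/(y - 5)) dy + ∫(-1/(y + 2)) dy + ∫(1/(y**2 + 4)) dy.
Step 5. Evaluate the standard form [assuming y > 5]: now -y**4*log(y)/2 + y**4/8 + 5*log(y - 5) + ∫((3*y**2 + 18*y - 57)/(y**3 - 2*y**2 - 11*y + 12)) dy + ∫(-1/(y + 2)) dy + ∫(1/(y**2 + 4)) dy.
Step 6. Evaluate the standard form [assuming y > -2]: now -y**4*log(y)/2 + y**4/8 + 5*log(y - 5) - log(y + 2) + ∫((3*y**2 + 18*y - 57)/(y**3 - 2*y**2 - 11*y + 12)) dy + ∫(1/(y**2 + 4)) dy.
Step 7. Evaluate the standard form: now -y**4*log(y)/2 + y**4/8 + 5*log(y - 5) - log(y + 2) + atan(y/2)/2 + ∫((3*y**2 + 18*y - 57)/(y**3 - 2*y**2 - 11*y + 12)) dy.
Step 8. Decompose ∫((3*y**2 + 18*y - 57)/(y**3 - 2*y**2 - 11*y + 12)) dy by partial fractions, (3*y**2 + 18*y - 57)/(y**3 - 2*y**2 - 11*y + 12) = -3/(y + 3) + 3/(y - 1) + 3/(y - 4): now -y**4*log(y)/2 + y**4/8 + 5*log(y - 5) - log(y + 2) + atan(y/2)/2 + ∫(3/(y - 4)) dy + ∫(3/(y - 1)) dy + ∫(-3/(y + 3)) dy.
Step 9. Evaluate the standard form [assuming y > -3]: now -y**4*log(y)/2 + y**4/8 + 5*log(y - 5) - log(y + 2) - 3*log(y + 3) + atan(y/2)/2 + ∫(3/(y - 4)) dy + ∫(3/(y - 1)) dy.
Step 10. Evaluate the standard form [assuming y > 1]: now -y**4*log(y)/2 + y**4/8 + 5*log(y - 5) + 3*log(y - 1) - log(y + 2) - 3*log(y + 3) + atan(y/2)/2 + ∫(3/(y - 4)) dy.
Step 11. Evaluate the standard form [assuming y > 4]: now -y**4*log(y)/2 + y**4/8 + 5*log(y - 5) + 3*log(y - 4) + 3*log(y - 1) - log(y + 2) - 3*log(y + 3) + atan(y/2)/2.
Answer: -y**4*log(y)/2 + y**4/8 + 5*log(y - 5) + 3*log(y - 4) + 3*log(y - 1) - log(y + 2) - 3*log(y + 3) + atan(y/2)/2.


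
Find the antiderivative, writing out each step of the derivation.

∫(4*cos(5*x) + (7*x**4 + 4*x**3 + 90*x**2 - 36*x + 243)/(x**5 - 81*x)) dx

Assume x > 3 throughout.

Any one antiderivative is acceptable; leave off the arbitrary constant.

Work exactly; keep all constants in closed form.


Step 1. Rewrite: now ∫((7*x**4 + 4*x**3 + 90*x**2 - 36*x + 243)/(x**5 - 81*x)) dx + ∫(4*cos(5*x)) dx.
Step 2. Evaluate the standard form: now 4*sin(5*x)/5 + ∫((7*x**4 + 4*x**3 + 90*x**2 - 36*x + 243)/(x**5 - 81*x)) dx.
Step 3. Decompose ∫((7*x**4 + 4*x**3 + 90*x**2 - 36*x + 243)/(x**5 - 81*x)) dx by partial fractions, (7*x**4 + 4*x**3 + 90*x**2 - 36*x + 243)/(x**5 - 81*x) = 4/(x**2 + 9) + 5/(x + 3) + 5/(x - 3) - 3/x: now 4*sin(5*x)/5 + ∫(-3/x) dx + ∫(5/(x - 3)) dx + ∫(5/(x + 3)) dx + ∫(4/(x**2 + 9)) dx.
Step 4. Evaluate the standard form [assuming x > -3]: now 5*log(x + 3) + 4*sin(5*x)/5 + ∫(-3/x) dx + ∫(5/(x - 3)) dx + ∫(4/(x**2 + 9)) dx.
Step 5. Evaluate the standard form [assuming x > 3]: now 5*log(x - 3) + 5*log(x + 3) + 4*sin(5*x)/5 + ∫(-3/x) dx + ∫(4/(x**2 + 9)) dx.
Step 6. Evaluate the standard form [assuming x > 0]: now -3*log(x) + 5*log(x - 3) + 5*log(x + 3) + 4*sin(5*x)/5 + ∫(4/(x**2 + 9)) dx.
Step 7. Evaluate the standard form: now -3*log(x) + 5*log(x - 3) + 5*log(x + 3) + 4*sin(5*x)/5 + 4*atan(x/3)/3.
Answer: -3*log(x) + 5*log(x - 3) + 5*log(x + 3) + 4*sin(5*x)/5 + 4*atan(x/3)/3.


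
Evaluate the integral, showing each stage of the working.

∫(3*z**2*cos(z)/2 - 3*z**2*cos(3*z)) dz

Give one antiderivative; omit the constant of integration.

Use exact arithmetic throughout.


Step 1. Rewrite: now ∫(3*z**2*cos(z)/2) dz + ∫(-3*z**2*cos(3*z)) dz.
Step 2. Integrate ∫(-3*z**2*cos(3*z)) dz by parts with u = z**2, dv = (-3*cos(3*z)) dz, so v = -sin(3*z): now -z**2*sin(3*z) + ∫(2*z*sin(3*z)) dz + ∫(3*z**2*cos(z)/2) dz.
Step 3. Integrate ∫(2*z*sin(3*z)) dz by parts with u = z, dv = (2*sin(3*z)) dz, so v = -2*cos(3*z)/3: now -z**2*sin(3*z) - 2*z*cos(3*z)/3 + ∫(3*z**2*cos(z)/2) dz + ∫(2*cos(3*z)/3) dz.
Step 4. Evaluate the standard form: now -z**2*sin(3*z) - 2*z*cos(3*z)/3 + 2*sin(3*z)/9 + ∫(3*z**2*cos(z)/2) dz.
Step 5. Integrate ∫(3*z**2*cos(z)/2) dz by parts with u = z**2, dv = (3*cos(z)/2) dz, so v = 3*sin(z)/2: now 3*z**2*sin(z)/2 - z**2*sin(3*z) - 2*z*cos(3*z)/3 + 2*sin(3*z)/9 + ∫(-3*z*sin(z)) dz.
Step 6. Integrate ∫(-3*z*sin(z)) dz by parts with u = z, dv = (-3*sin(z)) dz, so v = 3*cos(z): now 3*z**2*sin(z)/2 - z**2*sin(3*z) + 3*z*cos(z) - 2*z*cos(3*z)/3 + 2*sin(3*z)/9 + ∫(-3*cos(z)) dz.
Step 7. Evaluate the standard form: now 3*z**2*sin(z)/2 - z**2*sin(3*z) + 3*z*cos(z) - 2*z*cos(3*z)/3 - 3*sin(z) + 2*sin(3*z)/9.
Answer: 3*z**2*sin(z)/2 - z**2*sin(3*z) + 3*z*cos(z) - 2*z*cos(3*z)/3 - 3*sin(z) + 2*sin(3*z)/9.


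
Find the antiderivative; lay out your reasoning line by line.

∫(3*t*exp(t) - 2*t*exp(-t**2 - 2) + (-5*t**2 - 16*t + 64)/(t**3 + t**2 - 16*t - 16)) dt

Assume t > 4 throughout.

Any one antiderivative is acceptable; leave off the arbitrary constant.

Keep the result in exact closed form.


Step 1. Rewrite: now ∫(3*t*exp(t)) dt + ∫(-2*t*exp(-t**2 - 2)) dt + ∫((-5*t**2 - 16*t + 64)/(t**3 + t**2 - 16*t - 16)) dt.
Step 2. Decompose ∫((-5*t**2 - 16*t + 64)/(t**3 + t**2 - 16*t - 16)) dt by partial fractions, (-5*t**2 - 16*t + 64)/(t**3 + t**2 - 16*t - 16) = 2/(t + 4) - 5/(t + 1) - 2/(t - 4): now ∫(3*t*exp(t)) dt + ∫(-2*t*exp(-t**2 - 2)) dt + ∫(-2/(t - 4)) dt + ∫(-5/(t + 1)) dt + ∫(2/(t + 4)) dt.
Step 3. Evaluate the standard form [assuming t > -1]: now -5*log(t + 1) + ∫(3*t*exp(t)) dt + ∫(-2*t*exp(-t**2 - 2)) dt + ∫(-2/(t - 4)) dt + ∫(2/(t + 4)) dt.
Step 4. Evaluate the standard form [assuming t > -4]: now -5*log(t + 1) + 2*log(t + 4) + ∫(3*t*exp(t)) dt + ∫(-2*t*exp(-t**2 - 2)) dt + ∫(-2/(t - 4)) dt.
Step 5. Evaluate the standard form [assuming t > 4]: now -2*log(t - 4) - 5*log(t + 1) + 2*log(t + 4) + ∫(3*t*exp(t)) dt + ∫(-2*t*exp(-t**2 - 2)) dt.
Step 6. Substitute u = t**2 + 2, turning ∫(-2*t*exp(-t**2 - 2)) dt into ∫(-exp(-u)) du: now -2*log(t - 4) - 5*log(t + 1) + 2*log(t + 4) + ∫(3*t*exp(t)) dt + ∫(-exp(-u)) du.
Step 7. Evaluate the standard form: now -2*log(t - 4) - 5*log(t + 1) + 2*log(t + 4) + ∫(3*t*exp(t)) dt + exp(-u).
Step 8. Substitute back u = t**2 + 2: now exp(-t**2 - 2) - 2*log(t - 4) - 5*log(t + 1) + 2*log(t + 4) + ∫(3*t*exp(t)) dt.
Step 9. Integrate ∫(3*t*exp(t)) dt by parts with u = t, dv = (3*exp(t)) dt, so v = 3*exp(t): now 3*t*exp(t) + exp(-t**2 - 2) - 2*log(t - 4) - 5*log(t + 1) + 2*log(t + 4) + ∫(-3*exp(t)) dt.
Step 10. Evaluate the standard form: now 3*t*exp(t) - 3*exp(t) + exp(-t**2 - 2) - 2*log(t - 4) - 5*log(t + 1) + 2*log(t + 4).
Answer: 3*t*exp(t) - 3*exp(t) + exp(-t**2 - 2) - 2*log(t - 4) - 5*log(t + 1) + 2*log(t + 4).


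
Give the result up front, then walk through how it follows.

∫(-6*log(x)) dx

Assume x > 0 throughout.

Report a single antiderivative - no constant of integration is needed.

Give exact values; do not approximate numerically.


The answer is -6*x*log(x) + 6*x.
Step 1. Integrate ∫(-6*log(x)) dx by parts with u = log(x), dv = (-6) dx, so v = -6*x [assuming x > 0]: now -6*x*log(x) + ∫(6) dx.
Step 2. Evaluate the standard form: now -6*x*log(x) + 6*x.
Answer: -6*x*log(x) + 6*x.


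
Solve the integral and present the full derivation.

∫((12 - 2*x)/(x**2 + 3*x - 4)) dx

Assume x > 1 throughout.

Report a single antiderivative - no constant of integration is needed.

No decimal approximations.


Step 1. Decompose ∫((12 - 2*x)/(x**2 + 3*x - 4)) dx by partial fractions, (12 - 2*x)/(x**2 + 3*x - 4) = -4/(x + 4) + 2/(x - 1): now ∫(2/(x - 1)) dx + ∫(-4/(x + 4)) dx.
Step 2. Evaluate the standard form [assuming x > -4]: now -4*log(x + 4) + ∫(2/(x - 1)) dx.
Step 3. Evaluate the standard form [assuming x > 1]: now 2*log(x - 1) - 4*log(x + 4).
Answer: 2*log(x - 1) - 4*log(x + 4).


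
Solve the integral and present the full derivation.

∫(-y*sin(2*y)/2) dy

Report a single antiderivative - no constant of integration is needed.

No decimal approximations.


Step 1. Integrate ∫(-y*sin(2*y)/2) dy by parts with u = y, dv = (-sin(2*y)/2) dy, so v = cos(2*y)/4: now y*cos(2*y)/4 + ∫(-cos(2*y)/4) dy.
Step 2. Evaluate the standard form: now y*cos(2*y)/4 - sin(2*y)/8.
Answer: y*cos(2*y)/4 - sin(2*y)/8.


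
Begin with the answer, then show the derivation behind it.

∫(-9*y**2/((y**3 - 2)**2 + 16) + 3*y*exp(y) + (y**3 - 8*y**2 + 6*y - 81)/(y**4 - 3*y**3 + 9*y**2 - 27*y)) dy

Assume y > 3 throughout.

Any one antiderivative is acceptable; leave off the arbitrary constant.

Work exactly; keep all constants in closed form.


The answer is 3*y*exp(y) - 3*exp(y) + 3*log(y) - 2*log(y - 3) + atan(y/3)/3 - 3*atan(y**3/4 - 1/2)/4.
Step 1. Rewrite: now ∫(3*y*exp(y)) dy + ∫(-9*y**2/((y**3 - 2)**2 + 16)) dy + ∫((y**3 - 8*y**2 + 6*y - 81)/(y**4 - 3*y**3 + 9*y**2 - 27*y)) dy.
Step 2. Substitute u = y**3 - 2, turning ∫(-9*y**2/((y**3 - 2)**2 + 16)) dy into ∫(-3/(u**2 + 16)) du: now ∫(3*y*exp(y)) dy + ∫((y**3 - 8*y**2 + 6*y - 81)/(y**4 - 3*y**3 + 9*y**2 - 27*y)) dy + ∫(-3/(u**2 + 16)) du.
Step 3. Evaluate the standard form: now -3*atan(u/4)/4 + ∫(3*y*exp(y)) dy + ∫((y**3 - 8*y**2 + 6*y - 81)/(y**4 - 3*y**3 + 9*y**2 - 27*y)) dy.
Step 4. Substitute back u = y**3 - 2: now -3*atan(y**3/4 - 1/2)/4 + ∫(3*y*exp(y)) dy + ∫((y**3 - 8*y**2 + 6*y - 81)/(y**4 - 3*y**3 + 9*y**2 - 27*y)) dy.
Step 5. Decompose ∫((y**3 - 8*y**2 + 6*y - 81)/(y**4 - 3*y**3 + 9*y**2 - 27*y)) dy by partial fractions, (y**3 - 8*y**2 + 6*y - 81)/(y**4 - 3*y**3 + 9*y**2 - 27*y) = 1/(y**2 + 9) - 2/(y - 3) + 3/y: now -3*atan(y**3/4 - 1/2)/4 + ∫(3/y) dy + ∫(3*y*exp(y)) dy + ∫(-2/(y - 3)) dy + ∫(1/(y**2 + 9)) dy.
Step 6. Evaluate the standard form [assuming y > 3]: now -2*log(y - 3) - 3*atan(y**3/4 - 1/2)/4 + ∫(3/y) dy + ∫(3*y*exp(y)) dy + ∫(1/(y**2 + 9)) dy.
Step 7. Evaluate the standard form [assuming y > 0]: now 3*log(y) - 2*log(y - 3) - 3*atan(y**3/4 - 1/2)/4 + ∫(3*y*exp(y)) dy + ∫(1/(y**2 + 9)) dy.
Step 8. Evaluate the standard form: now 3*log(y) - 2*log(y - 3) + atan(y/3)/3 - 3*atan(y**3/4 - 1/2)/4 + ∫(3*y*exp(y)) dy.
Step 9. Integrate ∫(3*y*exp(y)) dy by parts with u = y, dv = (3*exp(y)) dy, so v = 3*exp(y): now 3*y*exp(y) + 3*log(y) - 2*log(y - 3) + atan(y/3)/3 - 3*atan(y**3/4 - 1/2)/4 + ∫(-3*exp(y)) dy.
Step 10. Evaluate the standard form: now 3*y*exp(y) - 3*exp(y) + 3*log(y) - 2*log(y - 3) + atan(y/3)/3 - 3*atan(y**3/4 - 1/2)/4.
Answer: 3*y*exp(y) - 3*exp(y) + 3*log(y) - 2*log(y - 3) + atan(y/3)/3 - 3*atan(y**3/4 - 1/2)/4.


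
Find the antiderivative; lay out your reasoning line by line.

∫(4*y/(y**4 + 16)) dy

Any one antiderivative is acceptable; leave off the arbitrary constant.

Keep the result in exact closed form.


Step 1. Substitute u = y**2, turning ∫(4*y/(y**4 + 16)) dy into ∫(2/(u**2 + 16)) du: now ∫(2/(u**2 + 16)) du.
Step 2. Evaluate the standard form: now atan(u/4)/2.
Step 3. Substitute back u = y**2: now atan(y**2/4)/2.
Answer: atan(y**2/4)/2.


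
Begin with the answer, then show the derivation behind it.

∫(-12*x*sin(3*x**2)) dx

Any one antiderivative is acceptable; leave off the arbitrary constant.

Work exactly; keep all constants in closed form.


The answer is 2*cos(3*x**2).
Step 1. Substitute u = x**2, turning ∫(-12*x*sin(3*x**2)) dx into ∫(-6*sin(3*u)) du: now ∫(-6*sin(3*u)) du.
Step 2. Evaluate the standard form: now 2*cos(3*u).
Step 3. Substitute back u = x**2: now 2*cos(3*x**2).
Answer: 2*cos(3*x**2).


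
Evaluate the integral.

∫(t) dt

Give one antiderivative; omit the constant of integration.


Answer: t**2/2.


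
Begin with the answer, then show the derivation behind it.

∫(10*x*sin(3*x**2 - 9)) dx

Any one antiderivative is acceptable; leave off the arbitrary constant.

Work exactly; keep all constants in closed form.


The answer is -5*cos(3*x**2 - 9)/3.
Step 1. Substitute u = x**2 - 3, turning ∫(10*x*sin(3*x**2 - 9)) dx into ∫(5*sin(3*u)) du: now ∫(5*sin(3*u)) du.
Step 2. Evaluate the standard form: now -5*cos(3*u)/3.
Step 3. Substitute back u = x**2 - 3: now -5*cos(3*x**2 - 9)/3.
Answer: -5*cos(3*x**2 - 9)/3.


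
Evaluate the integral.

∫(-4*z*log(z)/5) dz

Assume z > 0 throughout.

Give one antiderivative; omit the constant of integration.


Answer: -2*z**2*log(z)/5 + z**2/5.


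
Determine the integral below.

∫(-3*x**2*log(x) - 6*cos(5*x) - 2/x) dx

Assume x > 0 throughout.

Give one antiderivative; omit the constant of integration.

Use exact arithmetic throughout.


Answer: -x**3*log(x) + x**3/3 - 2*log(x) - 6*sin(5*x)/5.


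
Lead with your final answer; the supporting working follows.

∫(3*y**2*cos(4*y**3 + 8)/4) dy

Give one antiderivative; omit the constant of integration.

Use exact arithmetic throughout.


The answer is sin(4*y**3 + 8)/16.
Step 1. Substitute u = y**3 + 2, turning ∫(3*y**2*cos(4*y**3 + 8)/4) dy into ∫(cos(4*u)/4) du: now ∫(cos(4*u)/4) du.
Step 2. Evaluate the standard form: now sin(4*u)/16.
Step 3. Substitute back u = y**3 + 2: now sin(4*y**3 + 8)/16.
Answer: sin(4*y**3 + 8)/16.


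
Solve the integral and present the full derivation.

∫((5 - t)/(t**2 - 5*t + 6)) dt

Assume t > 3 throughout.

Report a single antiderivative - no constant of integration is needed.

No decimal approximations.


Step 1. Decompose ∫((5 - t)/(t**2 - 5*t + 6)) dt by partial fractions, (5 - t)/(t**2 - 5*t + 6) = -3/(t - 2) + 2/(t - 3): now ∫(2/(t - 3)) dt + ∫(-3/(t - 2)) dt.
Step 2. Evaluate the standard form [assuming t > 2]: now -3*log(t - 2) + ∫(2/(t - 3)) dt.
Step 3. Evaluate the standard form [assuming t > 3]: now 2*log(t - 3) - 3*log(t - 2).
Answer: 2*log(t - 3) - 3*log(t - 2).


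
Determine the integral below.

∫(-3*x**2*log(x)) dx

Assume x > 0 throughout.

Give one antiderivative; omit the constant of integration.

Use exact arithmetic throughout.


Answer: -x**3*log(x) + x**3/3.


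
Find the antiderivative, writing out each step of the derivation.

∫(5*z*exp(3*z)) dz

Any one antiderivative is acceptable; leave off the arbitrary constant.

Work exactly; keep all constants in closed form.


Step 1. Integrate ∫(5*z*exp(3*z)) dz by parts with u = z, dv = (5*exp(3*z)) dz, so v = 5*exp(3*z)/3: now 5*z*exp(3*z)/3 + ∫(-5*exp(3*z)/3) dz.
Step 2. Evaluate the standard form: now 5*z*exp(3*z)/3 - 5*exp(3*z)/9.
Answer: 5*z*exp(3*z)/3 - 5*exp(3*z)/9.


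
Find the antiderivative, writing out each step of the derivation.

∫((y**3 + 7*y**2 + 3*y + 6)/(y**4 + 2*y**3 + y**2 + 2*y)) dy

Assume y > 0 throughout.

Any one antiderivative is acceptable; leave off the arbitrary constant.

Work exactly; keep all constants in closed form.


Step 1. Decompose ∫((y**3 + 7*y**2 + 3*y + 6)/(y**4 + 2*y**3 + y**2 + 2*y)) dy by partial fractions, (y**3 + 7*y**2 + 3*y + 6)/(y**4 + 2*y**3 + y**2 + 2*y) = 1/(y**2 + 1) - 2/(y + 2) + 3/y: now ∫(3/y) dy + ∫(-2/(y + 2)) dy + ∫(1/(y**2 + 1)) dy.
Step 2. Evaluate the standard form [assuming y > -2]: now -2*log(y + 2) + ∫(3/y) dy + ∫(1/(y**2 + 1)) dy.
Step 3. Evaluate the standard form [assuming y > 0]: now 3*log(y) - 2*log(y + 2) + ∫(1/(y**2 + 1)) dy.
Step 4. Evaluate the standard form: now 3*log(y) - 2*log(y + 2) + atan(y).
Answer: 3*log(y) - 2*log(y + 2) + atan(y).


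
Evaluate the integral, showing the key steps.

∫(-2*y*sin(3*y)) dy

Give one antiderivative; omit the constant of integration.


Step 1. Integrate ∫(-2*y*sin(3*y)) dy by parts with u = y, dv = (-2*sin(3*y)) dy, so v = 2*cos(3*y)/3: now 2*y*cos(3*y)/3 + ∫(-2*cos(3*y)/3) dy.
Step 2. Evaluate the standard form: now 2*y*cos(3*y)/3 - 2*sin(3*y)/9.
Answer: 2*y*cos(3*y)/3 - 2*sin(3*y)/9.


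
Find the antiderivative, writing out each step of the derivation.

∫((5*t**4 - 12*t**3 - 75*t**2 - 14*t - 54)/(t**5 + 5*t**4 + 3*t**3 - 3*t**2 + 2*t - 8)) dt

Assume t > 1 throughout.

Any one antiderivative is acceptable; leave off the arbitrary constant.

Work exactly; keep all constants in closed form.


Step 1. Decompose ∫((5*t**4 - 12*t**3 - 75*t**2 - 14*t - 54)/(t**5 + 5*t**4 + 3*t**3 - 3*t**2 + 2*t - 8)) dt by partial fractions, (5*t**4 - 12*t**3 - 75*t**2 - 14*t - 54)/(t**5 + 5*t**4 + 3*t**3 - 3*t**2 + 2*t - 8) = -2/(t**2 + 1) + 5/(t + 4) + 5/(t + 2) - 5/(t - 1): now ∫(-5/(t - 1)) dt + ∫(5/(t + 2)) dt + ∫(5/(t + 4)) dt + ∫(-2/(t**2 + 1)) dt.
Step 2. Evaluate the standard form [assuming t > -4]: now 5*log(t + 4) + ∫(-5/(t - 1)) dt + ∫(5/(t + 2)) dt + ∫(-2/(t**2 + 1)) dt.
Step 3. Evaluate the standard form [assuming t > -2]: now 5*log(t + 2) + 5*log(t + 4) + ∫(-5/(t - 1)) dt + ∫(-2/(t**2 + 1)) dt.
Step 4. Evaluate the standard form [assuming t > 1]: now -5*log(t - 1) + 5*log(t + 2) + 5*log(t + 4) + ∫(-2/(t**2 + 1)) dt.
Step 5. Evaluate the standard form: now -5*log(t - 1) + 5*log(t + 2) + 5*log(t + 4) - 2*atan(t).
Answer: -5*log(t - 1) + 5*log(t + 2) + 5*log(t + 4) - 2*atan(t).


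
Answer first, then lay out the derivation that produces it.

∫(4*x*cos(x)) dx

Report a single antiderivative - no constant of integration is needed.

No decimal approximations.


The answer is 4*x*sin(x) + 4*cos(x).
Step 1. Integrate ∫(4*x*cos(x)) dx by parts with u = x, dv = (4*cos(x)) dx, so v = 4*sin(x): now 4*x*sin(x) + ∫(-4*sin(x)) dx.
Step 2. Evaluate the standard form: now 4*x*sin(x) + 4*cos(x).
Answer: 4*x*sin(x) + 4*cos(x).


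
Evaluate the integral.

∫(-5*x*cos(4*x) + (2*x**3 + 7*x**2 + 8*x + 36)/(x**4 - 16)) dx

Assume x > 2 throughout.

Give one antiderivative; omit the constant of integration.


Answer: -5*x*sin(4*x)/4 + 3*log(x - 2) - log(x + 2) - 5*cos(4*x)/16 - atan(x/2)/2.


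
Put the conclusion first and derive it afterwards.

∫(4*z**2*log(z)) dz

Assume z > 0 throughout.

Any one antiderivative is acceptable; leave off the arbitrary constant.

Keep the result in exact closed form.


The answer is 4*z**3*log(z)/3 - 4*z**3/9.
Step 1. Integrate ∫(4*z**2*log(z)) dz by parts with u = log(z), dv = (4*z**2) dz, so v = 4*z**3/3 [assuming z > 0]: now 4*z**3*log(z)/3 + ∫(-4*z**2/3) dz.
Step 2. Evaluate the standard form: now 4*z**3*log(z)/3 - 4*z**3/9.
Answer: 4*z**3*log(z)/3 - 4*z**3/9.


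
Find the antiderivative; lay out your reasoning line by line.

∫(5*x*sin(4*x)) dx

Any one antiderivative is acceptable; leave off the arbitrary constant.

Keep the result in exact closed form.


Step 1. Integrate ∫(5*x*sin(4*x)) dx by parts with u = x, dv = (5*sin(4*x)) dx, so v = -5*cos(4*x)/4: now -5*x*cos(4*x)/4 + ∫(5*cos(4*x)/4) dx.
Step 2. Evaluate the standard form: now -5*x*cos(4*x)/4 + 5*sin(4*x)/16.
Answer: -5*x*cos(4*x)/4 + 5*sin(4*x)/16.


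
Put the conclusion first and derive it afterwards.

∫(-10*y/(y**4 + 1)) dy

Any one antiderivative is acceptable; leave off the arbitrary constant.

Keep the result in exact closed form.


The answer is -5*atan(y**2).
Step 1. Substitute u = y**2, turning ∫(-10*y/(y**4 + 1)) dy into ∫(-5/(u**2 + 1)) du: now ∫(-5/(u**2 + 1)) du.
Step 2. Evaluate the standard form: now -5*atan(u).
Step 3. Substitute back u = y**2: now -5*atan(y**2).
Answer: -5*atan(y**2).


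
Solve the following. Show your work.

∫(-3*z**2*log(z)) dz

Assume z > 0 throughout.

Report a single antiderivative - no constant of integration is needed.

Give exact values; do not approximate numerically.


Step 1. Integrate ∫(-3*z**2*log(z)) dz by parts with u = log(z), dv = (-3*z**2) dz, so v = -z**3 [assuming z > 0]: now -z**3*log(z) + ∫(z**2) dz.
Step 2. Evaluate the standard form: now -z**3*log(z) + z**3/3.
Answer: -z**3*log(z) + z**3/3.


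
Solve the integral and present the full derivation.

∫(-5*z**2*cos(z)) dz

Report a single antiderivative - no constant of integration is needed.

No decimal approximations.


Step 1. Integrate ∫(-5*z**2*cos(z)) dz by parts with u = z**2, dv = (-5*cos(z)) dz, so v = -5*sin(z): now -5*z**2*sin(z) + ∫(10*z*sin(z)) dz.
Step 2. Integrate ∫(10*z*sin(z)) dz by parts with u = z, dv = (10*sin(z)) dz, so v = -10*cos(z): now -5*z**2*sin(z) - 10*z*cos(z) + ∫(10*cos(z)) dz.
Step 3. Evaluate the standard form: now -5*z**2*sin(z) - 10*z*cos(z) + 10*sin(z).
Answer: -5*z**2*sin(z) - 10*z*cos(z) + 10*sin(z).


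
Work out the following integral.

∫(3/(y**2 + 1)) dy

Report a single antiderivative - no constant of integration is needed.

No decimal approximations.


Answer: 3*atan(y).


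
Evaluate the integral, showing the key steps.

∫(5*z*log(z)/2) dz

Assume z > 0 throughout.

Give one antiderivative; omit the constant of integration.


Step 1. Integrate ∫(5*z*log(z)/2) dz by parts with u = log(z), dv = (5*z/2) dz, so v = 5*z**2/4 [assuming z > 0]: now 5*z**2*log(z)/4 + ∫(-5*z/4) dz.
Step 2. Evaluate the standard form: now 5*z**2*log(z)/4 - 5*z**2/8.
Answer: 5*z**2*log(z)/4 - 5*z**2/8.


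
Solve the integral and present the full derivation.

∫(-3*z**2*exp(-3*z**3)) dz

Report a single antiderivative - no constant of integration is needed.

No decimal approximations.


Step 1. Substitute u = z**3, turning ∫(-3*z**2*exp(-3*z**3)) dz into ∫(-exp(-3*u)) du: now ∫(-exp(-3*u)) du.
Step 2. Evaluate the standard form: now exp(-3*u)/3.
Step 3. Substitute back u = z**3: now exp(-3*z**3)/3.
Answer: exp(-3*z**3)/3.


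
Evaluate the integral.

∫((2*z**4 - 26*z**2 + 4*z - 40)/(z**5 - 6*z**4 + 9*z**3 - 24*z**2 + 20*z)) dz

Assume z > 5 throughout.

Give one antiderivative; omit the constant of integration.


Answer: -2*log(z) + log(z - 5) + 3*log(z - 1) + 2*atan(z/2).


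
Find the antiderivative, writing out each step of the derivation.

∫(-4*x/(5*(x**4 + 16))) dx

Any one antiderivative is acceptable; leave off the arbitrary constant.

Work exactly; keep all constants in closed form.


Step 1. Substitute u = x**2, turning ∫(-4*x/(5*(x**4 + 16))) dx into ∫(-2/(5*(u**2 + 16))) du: now ∫(-2/(5*(u**2 + 16))) du.
Step 2. Evaluate the standard form: now -atan(u/4)/10.
Step 3. Substitute back u = x**2: now -atan(x**2/4)/10.
Answer: -atan(x**2/4)/10.


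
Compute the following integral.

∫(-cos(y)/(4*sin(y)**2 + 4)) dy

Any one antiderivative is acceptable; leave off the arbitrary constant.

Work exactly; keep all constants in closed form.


Answer: -atan(sin(y))/4.


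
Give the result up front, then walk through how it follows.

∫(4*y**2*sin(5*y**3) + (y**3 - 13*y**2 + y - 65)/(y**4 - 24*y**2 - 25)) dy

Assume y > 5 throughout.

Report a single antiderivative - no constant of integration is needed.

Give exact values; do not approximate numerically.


The answer is -log(y - 5) + 2*log(y + 5) - 4*cos(5*y**3)/15 + 2*atan(y).
Step 1. Rewrite: now ∫(4*y**2*sin(5*y**3)) dy + ∫((y**3 - 13*y**2 + y - 65)/(y**4 - 24*y**2 - 25)) dy.
Step 2. Substitute u = y**3, turning ∫(4*y**2*sin(5*y**3)) dy into ∫(4*sin(5*u)/3) du: now ∫((y**3 - 13*y**2 + y - 65)/(y**4 - 24*y**2 - 25)) dy + ∫(4*sin(5*u)/3) du.
Step 3. Evaluate the standard form: now -4*cos(5*u)/15 + ∫((y**3 - 13*y**2 + y - 65)/(y**4 - 24*y**2 - 25)) dy.
Step 4. Substitute back u = y**3: now -4*cos(5*y**3)/15 + ∫((y**3 - 13*y**2 + y - 65)/(y**4 - 24*y**2 - 25)) dy.
Step 5. Decompose ∫((y**3 - 13*y**2 + y - 65)/(y**4 - 24*y**2 - 25)) dy by partial fractions, (y**3 - 13*y**2 + y - 65)/(y**4 - 24*y**2 - 25) = 2/(y**2 + 1) + 2/(y + 5) - 1/(y - 5): now -4*cos(5*y**3)/15 + ∫(-1/(y - 5)) dy + ∫(2/(y + 5)) dy + ∫(2/(y**2 + 1)) dy.
Step 6. Evaluate the standard form [assuming y > -5]: now 2*log(y + 5) - 4*cos(5*y**3)/15 + ∫(-1/(y - 5)) dy + ∫(2/(y**2 + 1)) dy.
Step 7. Evaluate the standard form [assuming y > 5]: now -log(y - 5) + 2*log(y + 5) - 4*cos(5*y**3)/15 + ∫(2/(y**2 + 1)) dy.
Step 8. Evaluate the standard form: now -log(y - 5) + 2*log(y + 5) - 4*cos(5*y**3)/15 + 2*atan(y).
Answer: -log(y - 5) + 2*log(y + 5) - 4*cos(5*y**3)/15 + 2*atan(y).


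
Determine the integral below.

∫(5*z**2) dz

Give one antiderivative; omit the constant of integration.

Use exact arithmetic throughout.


Answer: 5*z**3/3.


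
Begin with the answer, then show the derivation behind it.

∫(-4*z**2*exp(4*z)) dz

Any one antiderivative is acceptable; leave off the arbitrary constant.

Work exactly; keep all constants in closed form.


The answer is -z**2*exp(4*z) + z*exp(4*z)/2 - exp(4*z)/8.
Step 1. Integrate ∫(-4*z**2*exp(4*z)) dz by parts with u = z**2, dv = (-4*exp(4*z)) dz, so v = -exp(4*z): now -z**2*exp(4*z) + ∫(2*z*exp(4*z)) dz.
Step 2. Integrate ∫(2*z*exp(4*z)) dz by parts with u = z, dv = (2*exp(4*z)) dz, so v = exp(4*z)/2: now -z**2*exp(4*z) + z*exp(4*z)/2 + ∫(-exp(4*z)/2) dz.
Step 3. Evaluate the standard form: now -z**2*exp(4*z) + z*exp(4*z)/2 - exp(4*z)/8.
Answer: -z**2*exp(4*z) + z*exp(4*z)/2 - exp(4*z)/8.


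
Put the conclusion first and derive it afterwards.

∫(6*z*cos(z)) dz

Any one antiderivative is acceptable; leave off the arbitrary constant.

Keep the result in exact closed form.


The answer is 6*z*sin(z) + 6*cos(z).
Step 1. Integrate ∫(6*z*cos(z)) dz by parts with u = z, dv = (6*cos(z)) dz, so v = 6*sin(z): now 6*z*sin(z) + ∫(-6*sin(z)) dz.
Step 2. Evaluate the standard form: now 6*z*sin(z) + 6*cos(z).
Answer: 6*z*sin(z) + 6*cos(z).


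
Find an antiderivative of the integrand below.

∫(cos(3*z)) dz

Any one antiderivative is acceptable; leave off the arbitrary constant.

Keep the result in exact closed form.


Answer: sin(3*z)/3.


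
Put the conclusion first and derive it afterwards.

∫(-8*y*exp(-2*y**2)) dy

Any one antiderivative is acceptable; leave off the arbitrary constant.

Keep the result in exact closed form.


The answer is 2*exp(-2*y**2).
Step 1. Substitute u = y**2, turning ∫(-8*y*exp(-2*y**2)) dy into ∫(-4*exp(-2*u)) du: now ∫(-4*exp(-2*u)) du.
Step 2. Evaluate the standard form: now 2*exp(-2*u).
Step 3. Substitute back u = y**2: now 2*exp(-2*y**2).
Answer: 2*exp(-2*y**2).


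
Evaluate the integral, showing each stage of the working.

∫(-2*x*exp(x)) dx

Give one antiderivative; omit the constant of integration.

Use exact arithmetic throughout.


Step 1. Integrate ∫(-2*x*exp(x)) dx by parts with u = x, dv = (-2*exp(x)) dx, so v = -2*exp(x): now -2*x*exp(x) + ∫(2*exp(x)) dx.
Step 2. Evaluate the standard form: now -2*x*exp(x) + 2*exp(x).
Answer: -2*x*exp(x) + 2*exp(x).


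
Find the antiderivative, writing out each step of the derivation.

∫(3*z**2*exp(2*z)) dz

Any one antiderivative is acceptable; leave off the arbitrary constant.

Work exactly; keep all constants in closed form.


Step 1. Integrate ∫(3*z**2*exp(2*z)) dz by parts with u = z**2, dv = (3*exp(2*z)) dz, so v = 3*exp(2*z)/2: now 3*z**2*exp(2*z)/2 + ∫(-3*z*exp(2*z)) dz.
Step 2. Integrate ∫(-3*z*exp(2*z)) dz by parts with u = z, dv = (-3*exp(2*z)) dz, so v = -3*exp(2*z)/2: now 3*z**2*exp(2*z)/2 - 3*z*exp(2*z)/2 + ∫(3*exp(2*z)/2) dz.
Step 3. Evaluate the standard form: now 3*z**2*exp(2*z)/2 - 3*z*exp(2*z)/2 + 3*exp(2*z)/4.
Answer: 3*z**2*exp(2*z)/2 - 3*z*exp(2*z)/2 + 3*exp(2*z)/4.


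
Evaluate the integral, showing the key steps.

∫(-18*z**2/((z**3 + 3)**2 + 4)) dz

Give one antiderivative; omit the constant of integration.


Step 1. Substitute u = z**3 + 3, turning ∫(-18*z**2/((z**3 + 3)**2 + 4)) dz into ∫(-6/(u**2 + 4)) du: now ∫(-6/(u**2 + 4)) du.
Step 2. Evaluate the standard form: now -3*atan(u/2).
Step 3. Substitute back u = z**3 + 3: now -3*atan(z**3/2 + 3/2).
Answer: -3*atan(z**3/2 + 3/2).


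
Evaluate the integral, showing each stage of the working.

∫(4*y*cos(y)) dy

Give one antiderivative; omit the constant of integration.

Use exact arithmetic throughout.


Step 1. Integrate ∫(4*y*cos(y)) dy by parts with u = y, dv = (4*cos(y)) dy, so v = 4*sin(y): now 4*y*sin(y) + ∫(-4*sin(y)) dy.
Step 2. Evaluate the standard form: now 4*y*sin(y) + 4*cos(y).
Answer: 4*y*sin(y) + 4*cos(y).


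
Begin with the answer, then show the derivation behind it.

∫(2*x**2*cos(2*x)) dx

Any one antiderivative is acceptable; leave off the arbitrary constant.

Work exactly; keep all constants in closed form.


The answer is x**2*sin(2*x) + x*cos(2*x) - sin(2*x)/2.
Step 1. Integrate ∫(2*x**2*cos(2*x)) dx by parts with u = x**2, dv = (2*cos(2*x)) dx, so v = sin(2*x): now x**2*sin(2*x) + ∫(-2*x*sin(2*x)) dx.
Step 2. Integrate ∫(-2*x*sin(2*x)) dx by parts with u = x, dv = (-2*sin(2*x)) dx, so v = cos(2*x): now x**2*sin(2*x) + x*cos(2*x) + ∫(-cos(2*x)) dx.
Step 3. Evaluate the standard form: now x**2*sin(2*x) + x*cos(2*x) - sin(2*x)/2.
Answer: x**2*sin(2*x) + x*cos(2*x) - sin(2*x)/2.


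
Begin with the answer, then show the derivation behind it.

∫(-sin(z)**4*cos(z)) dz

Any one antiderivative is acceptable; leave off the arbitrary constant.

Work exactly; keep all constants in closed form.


The answer is -sin(z)**5/5.
Step 1. Substitute u = sin(z), turning ∫(-sin(z)**4*cos(z)) dz into ∫(-u**4) du: now ∫(-u**4) du.
Step 2. Evaluate the standard form: now -u**5/5.
Step 3. Substitute back u = sin(z): now -sin(z)**5/5.
Answer: -sin(z)**5/5.


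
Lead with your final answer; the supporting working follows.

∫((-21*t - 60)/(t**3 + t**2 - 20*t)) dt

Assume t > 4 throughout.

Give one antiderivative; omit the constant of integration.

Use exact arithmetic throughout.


The answer is 3*log(t) - 4*log(t - 4) + log(t + 5).
Step 1. Decompose ∫((-21*t - 60)/(t**3 + t**2 - 20*t)) dt by partial fractions, (-21*t - 60)/(t**3 + t**2 - 20*t) = 1/(t + 5) - 4/(t - 4) + 3/t: now ∫(3/t) dt + ∫(-4/(t - 4)) dt + ∫(1/(t + 5)) dt.
Step 2. Evaluate the standard form [assuming t > 0]: now 3*log(t) + ∫(-4/(t - 4)) dt + ∫(1/(t + 5)) dt.
Step 3. Evaluate the standard form [assuming t > -5]: now 3*log(t) + log(t + 5) + ∫(-4/(t - 4)) dt.
Step 4. Evaluate the standard form [assuming t > 4]: now 3*log(t) - 4*log(t - 4) + log(t + 5).
Answer: 3*log(t) - 4*log(t - 4) + log(t + 5).


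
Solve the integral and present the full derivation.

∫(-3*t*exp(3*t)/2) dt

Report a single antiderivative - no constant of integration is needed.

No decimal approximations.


Step 1. Integrate ∫(-3*t*exp(3*t)/2) dt by parts with u = t, dv = (-3*exp(3*t)/2) dt, so v = -exp(3*t)/2: now -t*exp(3*t)/2 + ∫(exp(3*t)/2) dt.
Step 2. Evaluate the standard form: now -t*exp(3*t)/2 + exp(3*t)/6.
Answer: -t*exp(3*t)/2 + exp(3*t)/6.


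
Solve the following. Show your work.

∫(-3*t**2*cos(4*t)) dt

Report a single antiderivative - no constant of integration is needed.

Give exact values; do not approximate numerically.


Step 1. Integrate ∫(-3*t**2*cos(4*t)) dt by parts with u = t**2, dv = (-3*cos(4*t)) dt, so v = -3*sin(4*t)/4: now -3*t**2*sin(4*t)/4 + ∫(3*t*sin(4*t)/2) dt.
Step 2. Integrate ∫(3*t*sin(4*t)/2) dt by parts with u = t, dv = (3*sin(4*t)/2) dt, so v = -3*cos(4*t)/8: now -3*t**2*sin(4*t)/4 - 3*t*cos(4*t)/8 + ∫(3*cos(4*t)/8) dt.
Step 3. Evaluate the standard form: now -3*t**2*sin(4*t)/4 - 3*t*cos(4*t)/8 + 3*sin(4*t)/32.
Answer: -3*t**2*sin(4*t)/4 - 3*t*cos(4*t)/8 + 3*sin(4*t)/32.


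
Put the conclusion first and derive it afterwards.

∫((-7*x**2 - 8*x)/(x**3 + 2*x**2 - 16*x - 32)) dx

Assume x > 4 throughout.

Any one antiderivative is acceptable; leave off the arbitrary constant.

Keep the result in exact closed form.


The answer is -3*log(x - 4) + log(x + 2) - 5*log(x + 4).
Step 1. Decompose ∫((-7*x**2 - 8*x)/(x**3 + 2*x**2 - 16*x - 32)) dx by partial fractions, (-7*x**2 - 8*x)/(x**3 + 2*x**2 - 16*x - 32) = -5/(x + 4) + 1/(x + 2) - 3/(x - 4): now ∫(-3/(x - 4)) dx + ∫(1/(x + 2)) dx + ∫(-5/(x + 4)) dx.
Step 2. Evaluate the standard form [assuming x > 4]: now -3*log(x - 4) + ∫(1/(x + 2)) dx + ∫(-5/(x + 4)) dx.
Step 3. Evaluate the standard form [assuming x > -4]: now -3*log(x - 4) - 5*log(x + 4) + ∫(1/(x + 2)) dx.
Step 4. Evaluate the standard form [assuming x > -2]: now -3*log(x - 4) + log(x + 2) - 5*log(x + 4).
Answer: -3*log(x - 4) + log(x + 2) - 5*log(x + 4).


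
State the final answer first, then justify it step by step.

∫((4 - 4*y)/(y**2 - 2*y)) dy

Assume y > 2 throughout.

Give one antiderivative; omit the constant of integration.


The answer is -2*log(y) - 2*log(y - 2).
Step 1. Decompose ∫((4 - 4*y)/(y**2 - 2*y)) dy by partial fractions, (4 - 4*y)/(y**2 - 2*y) = -2/(y - 2) - 2/y: now ∫(-2/y) dy + ∫(-2/(y - 2)) dy.
Step 2. Evaluate the standard form [assuming y > 2]: now -2*log(y - 2) + ∫(-2/y) dy.
Step 3. Evaluate the standard form [assuming y > 0]: now -2*log(y) - 2*log(y - 2).
Answer: -2*log(y) - 2*log(y - 2).


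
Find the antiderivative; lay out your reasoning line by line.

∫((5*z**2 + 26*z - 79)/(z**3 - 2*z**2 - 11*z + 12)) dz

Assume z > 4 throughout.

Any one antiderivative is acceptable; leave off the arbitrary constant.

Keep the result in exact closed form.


Step 1. Decompose ∫((5*z**2 + 26*z - 79)/(z**3 - 2*z**2 - 11*z + 12)) dz by partial fractions, (5*z**2 + 26*z - 79)/(z**3 - 2*z**2 - 11*z + 12) = -4/(z + 3) + 4/(z - 1) + 5/(z - 4): now ∫(5/(z - 4)) dz + ∫(4/(z - 1)) dz + ∫(-4/(z + 3)) dz.
Step 2. Evaluate the standard form [assuming z > -3]: now -4*log(z + 3) + ∫(5/(z - 4)) dz + ∫(4/(z - 1)) dz.
Step 3. Evaluate the standard form [assuming z > 4]: now 5*log(z - 4) - 4*log(z + 3) + ∫(4/(z - 1)) dz.
Step 4. Evaluate the standard form [assuming z > 1]: now 5*log(z - 4) + 4*log(z - 1) - 4*log(z + 3).
Answer: 5*log(z - 4) + 4*log(z - 1) - 4*log(z + 3).


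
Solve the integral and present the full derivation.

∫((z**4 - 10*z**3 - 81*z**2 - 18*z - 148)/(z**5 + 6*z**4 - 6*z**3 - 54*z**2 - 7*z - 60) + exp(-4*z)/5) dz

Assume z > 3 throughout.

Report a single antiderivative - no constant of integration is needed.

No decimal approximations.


Step 1. Rewrite: now ∫((z**4 - 10*z**3 - 81*z**2 - 18*z - 148)/(z**5 + 6*z**4 - 6*z**3 - 54*z**2 - 7*z - 60)) dz + ∫(exp(-4*z)/5) dz.
Step 2. Decompose ∫((z**4 - 10*z**3 - 81*z**2 - 18*z - 148)/(z**5 + 6*z**4 - 6*z**3 - 54*z**2 - 7*z - 60)) dz by partial fractions, (z**4 - 10*z**3 - 81*z**2 - 18*z - 148)/(z**5 + 6*z**4 - 6*z**3 - 54*z**2 - 7*z - 60) = 1/(z**2 + 1) - 1/(z + 5) + 4/(z + 4) - 2/(z - 3): now ∫(-2/(z - 3)) dz + ∫(4/(z + 4)) dz + ∫(-1/(z + 5)) dz + ∫(1/(z**2 + 1)) dz + ∫(exp(-4*z)/5) dz.
Step 3. Evaluate the standard form [assuming z > -4]: now 4*log(z + 4) + ∫(-2/(z - 3)) dz + ∫(-1/(z + 5)) dz + ∫(1/(z**2 + 1)) dz + ∫(exp(-4*z)/5) dz.
Step 4. Evaluate the standard form [assuming z > 3]: now -2*log(z - 3) + 4*log(z + 4) + ∫(-1/(z + 5)) dz + ∫(1/(z**2 + 1)) dz + ∫(exp(-4*z)/5) dz.
Step 5. Evaluate the standard form [assuming z > -5]: now -2*log(z - 3) + 4*log(z + 4) - log(z + 5) + ∫(1/(z**2 + 1)) dz + ∫(exp(-4*z)/5) dz.
Step 6. Evaluate the standard form: now -2*log(z - 3) + 4*log(z + 4) - log(z + 5) + atan(z) + ∫(exp(-4*z)/5) dz.
Step 7. Evaluate the standard form: now -2*log(z - 3) + 4*log(z + 4) - log(z + 5) + atan(z) - exp(-4*z)/20.
Answer: -2*log(z - 3) + 4*log(z + 4) - log(z + 5) + atan(z) - exp(-4*z)/20.


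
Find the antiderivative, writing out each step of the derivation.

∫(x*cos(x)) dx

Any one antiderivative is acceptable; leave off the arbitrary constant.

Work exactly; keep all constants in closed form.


Step 1. Integrate ∫(x*cos(x)) dx by parts with u = x, dv = (cos(x)) dx, so v = sin(x): now x*sin(x) + ∫(-sin(x)) dx.
Step 2. Evaluate the standard form: now x*sin(x) + cos(x).
Answer: x*sin(x) + cos(x).


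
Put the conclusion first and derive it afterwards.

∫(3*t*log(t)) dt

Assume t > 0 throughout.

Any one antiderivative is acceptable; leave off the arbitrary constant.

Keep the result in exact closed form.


The answer is 3*t**2*log(t)/2 - 3*t**2/4.
Step 1. Integrate ∫(3*t*log(t)) dt by parts with u = log(t), dv = (3*t) dt, so v = 3*t**2/2 [assuming t > 0]: now 3*t**2*log(t)/2 + ∫(-3*t/2) dt.
Step 2. Evaluate the standard form: now 3*t**2*log(t)/2 - 3*t**2/4.
Answer: 3*t**2*log(t)/2 - 3*t**2/4.
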